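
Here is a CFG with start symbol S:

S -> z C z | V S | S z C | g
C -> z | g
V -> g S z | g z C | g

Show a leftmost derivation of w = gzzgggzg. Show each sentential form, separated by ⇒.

S⇒VS⇒gzCS⇒gzzS⇒gzzVS⇒gzzgSzS⇒gzzgVSzS⇒gzzggSzS⇒gzzgggzS⇒gzzgggzg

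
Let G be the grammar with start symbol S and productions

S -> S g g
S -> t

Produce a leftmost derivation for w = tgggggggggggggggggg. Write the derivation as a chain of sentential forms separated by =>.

S => Sgg   [S -> S g g]
Sgg => Sgggg   [S -> S g g]
Sgggg => Sgggggg   [S -> S g g]
Sgggggg => Sgggggggg   [S -> S g g]
Sgggggggg => Sgggggggggg   [S -> S g g]
Sgggggggggg => Sgggggggggggg   [S -> S g g]
Sgggggggggggg => Sgggggggggggggg   [S -> S g g]
Sgggggggggggggg => Sgggggggggggggggg   [S -> S g g]
Sgggggggggggggggg => Sgggggggggggggggggg   [S -> S g g]
Sgggggggggggggggggg => tgggggggggggggggggg   [S -> t]

S=>Sgg=>Sgggg=>Sgggggg=>Sgggggggg=>Sgggggggggg=>Sgggggggggggg=>Sgggggggggggggg=>Sgggggggggggggggg=>Sgggggggggggggggggg=>tgggggggggggggggggg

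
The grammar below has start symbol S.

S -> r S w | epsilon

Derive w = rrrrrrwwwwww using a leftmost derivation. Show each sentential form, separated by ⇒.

S ⇒ rSw ⇒ rrSww ⇒ rrrSwww ⇒ rrrrSwwww ⇒ rrrrrSwwwww ⇒ rrrrrrSwwwwww ⇒ rrrrrrwwwwww

S ⇒ rSw   [S -> r S w]
rSw ⇒ rrSww   [S -> r S w]
rrSww ⇒ rrrSwww   [S -> r S w]
rrrSwww ⇒ rrrrSwwww   [S -> r S w]
rrrrSwwww ⇒ rrrrrSwwwww   [S -> r S w]
rrrrrSwwwww ⇒ rrrrrrSwwwwww   [S -> r S w]
rrrrrrSwwwwww ⇒ rrrrrrwwwwww   [S -> epsilon]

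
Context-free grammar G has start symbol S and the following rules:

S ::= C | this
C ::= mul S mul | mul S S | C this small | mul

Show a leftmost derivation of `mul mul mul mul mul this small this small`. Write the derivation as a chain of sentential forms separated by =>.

S => C   [S ::= C]
C => C this small   [C ::= C this small]
C this small => C this small this small   [C ::= C this small]
C this small this small => mul S mul this small this small   [C ::= mul S mul]
mul S mul this small this small => mul C mul this small this small   [S ::= C]
mul C mul this small this small => mul mul S mul mul this small this small   [C ::= mul S mul]
mul mul S mul mul this small this small => mul mul C mul mul this small this small   [S ::= C]
mul mul C mul mul this small this small => mul mul mul mul mul this small this small   [C ::= mul]

S => C => C this small => C this small this small => mul S mul this small this small => mul C mul this small this small => mul mul S mul mul this small this small => mul mul C mul mul this small this small => mul mul mul mul mul this small this small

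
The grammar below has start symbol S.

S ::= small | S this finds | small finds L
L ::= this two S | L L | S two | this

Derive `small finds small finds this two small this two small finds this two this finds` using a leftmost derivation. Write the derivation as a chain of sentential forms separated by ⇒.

S ⇒ S this finds ⇒ small finds L this finds ⇒ small finds S two this finds ⇒ small finds small finds L two this finds ⇒ small finds small finds L L two this finds ⇒ small finds small finds this two S L two this finds ⇒ small finds small finds this two small L two this finds ⇒ small finds small finds this two small this two S two this finds ⇒ small finds small finds this two small this two small finds L two this finds ⇒ small finds small finds this two small this two small finds this two this finds

S ⇒ S this finds   [S ::= S this finds]
S this finds ⇒ small finds L this finds   [S ::= small finds L]
small finds L this finds ⇒ small finds S two this finds   [L ::= S two]
small finds S two this finds ⇒ small finds small finds L two this finds   [S ::= small finds L]
small finds small finds L two this finds ⇒ small finds small finds L L two this finds   [L ::= L L]
small finds small finds L L two this finds ⇒ small finds small finds this two S L two this finds   [L ::= this two S]
small finds small finds this two S L two this finds ⇒ small finds small finds this two small L two this finds   [S ::= small]
small finds small finds this two small L two this finds ⇒ small finds small finds this two small this two S two this finds   [L ::= this two S]
small finds small finds this two small this two S two this finds ⇒ small finds small finds this two small this two small finds L two this finds   [S ::= small finds L]
small finds small finds this two small this two small finds L two this finds ⇒ small finds small finds this two small this two small finds this two this finds   [L ::= this]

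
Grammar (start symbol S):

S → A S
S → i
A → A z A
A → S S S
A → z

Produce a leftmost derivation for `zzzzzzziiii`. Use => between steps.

S => AS   [S → A S]
AS => SSSS   [A → S S S]
SSSS => ASSSS   [S → A S]
ASSSS => AzASSSS   [A → A z A]
AzASSSS => AzAzASSSS   [A → A z A]
AzAzASSSS => AzAzAzASSSS   [A → A z A]
AzAzAzASSSS => zzAzAzASSSS   [A → z]
zzAzAzASSSS => zzzzAzASSSS   [A → z]
zzzzAzASSSS => zzzzzzASSSS   [A → z]
zzzzzzASSSS => zzzzzzzSSSS   [A → z]
zzzzzzzSSSS => zzzzzzziSSS   [S → i]
zzzzzzziSSS => zzzzzzziiSS   [S → i]
zzzzzzziiSS => zzzzzzziiiS   [S → i]
zzzzzzziiiS => zzzzzzziiii   [S → i]

S=>AS=>SSSS=>ASSSS=>AzASSSS=>AzAzASSSS=>AzAzAzASSSS=>zzAzAzASSSS=>zzzzAzASSSS=>zzzzzzASSSS=>zzzzzzzSSSS=>zzzzzzziSSS=>zzzzzzziiSS=>zzzzzzziiiS=>zzzzzzziiii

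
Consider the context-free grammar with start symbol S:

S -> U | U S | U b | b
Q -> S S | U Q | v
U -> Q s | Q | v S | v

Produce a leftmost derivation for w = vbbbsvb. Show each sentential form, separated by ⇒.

S ⇒ US ⇒ QsS ⇒ SSsS ⇒ UbSsS ⇒ vSbSsS ⇒ vbbSsS ⇒ vbbbsS ⇒ vbbbsU ⇒ vbbbsvS ⇒ vbbbsvb

S ⇒ US   [S -> U S]
US ⇒ QsS   [U -> Q s]
QsS ⇒ SSsS   [Q -> S S]
SSsS ⇒ UbSsS   [S -> U b]
UbSsS ⇒ vSbSsS   [U -> v S]
vSbSsS ⇒ vbbSsS   [S -> b]
vbbSsS ⇒ vbbbsS   [S -> b]
vbbbsS ⇒ vbbbsU   [S -> U]
vbbbsU ⇒ vbbbsvS   [U -> v S]
vbbbsvS ⇒ vbbbsvb   [S -> b]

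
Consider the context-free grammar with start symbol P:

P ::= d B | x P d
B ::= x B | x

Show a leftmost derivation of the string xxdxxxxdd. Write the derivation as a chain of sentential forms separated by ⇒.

P ⇒ xPd   [P ::= x P d]
xPd ⇒ xxPdd   [P ::= x P d]
xxPdd ⇒ xxdBdd   [P ::= d B]
xxdBdd ⇒ xxdxBdd   [B ::= x B]
xxdxBdd ⇒ xxdxxBdd   [B ::= x B]
xxdxxBdd ⇒ xxdxxxBdd   [B ::= x B]
xxdxxxBdd ⇒ xxdxxxxdd   [B ::= x]

P ⇒ xPd ⇒ xxPdd ⇒ xxdBdd ⇒ xxdxBdd ⇒ xxdxxBdd ⇒ xxdxxxBdd ⇒ xxdxxxxdd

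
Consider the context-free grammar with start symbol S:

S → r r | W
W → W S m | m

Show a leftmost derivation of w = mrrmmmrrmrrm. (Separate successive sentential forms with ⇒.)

S⇒W⇒WSm⇒WSmSm⇒WSmSmSm⇒WSmSmSmSm⇒mSmSmSmSm⇒mrrmSmSmSm⇒mrrmWmSmSm⇒mrrmmmSmSm⇒mrrmmmrrmSm⇒mrrmmmrrmrrm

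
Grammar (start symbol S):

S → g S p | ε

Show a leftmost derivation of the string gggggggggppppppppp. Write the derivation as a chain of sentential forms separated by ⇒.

S⇒gSp⇒ggSpp⇒gggSppp⇒ggggSpppp⇒gggggSppppp⇒ggggggSpppppp⇒gggggggSppppppp⇒ggggggggSpppppppp⇒gggggggggSppppppppp⇒gggggggggppppppppp

S ⇒ gSp   [S → g S p]
gSp ⇒ ggSpp   [S → g S p]
ggSpp ⇒ gggSppp   [S → g S p]
gggSppp ⇒ ggggSpppp   [S → g S p]
ggggSpppp ⇒ gggggSppppp   [S → g S p]
gggggSppppp ⇒ ggggggSpppppp   [S → g S p]
ggggggSpppppp ⇒ gggggggSppppppp   [S → g S p]
gggggggSppppppp ⇒ ggggggggSpppppppp   [S → g S p]
ggggggggSpppppppp ⇒ gggggggggSppppppppp   [S → g S p]
gggggggggSppppppppp ⇒ gggggggggppppppppp   [S → ε]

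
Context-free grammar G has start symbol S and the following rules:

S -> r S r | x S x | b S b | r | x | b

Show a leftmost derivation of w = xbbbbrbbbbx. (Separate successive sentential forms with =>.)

S=>xSx=>xbSbx=>xbbSbbx=>xbbbSbbbx=>xbbbbSbbbbx=>xbbbbrbbbbx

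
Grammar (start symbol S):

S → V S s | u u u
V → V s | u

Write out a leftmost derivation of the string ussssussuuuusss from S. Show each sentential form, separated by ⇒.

S ⇒ VSs ⇒ VsSs ⇒ VssSs ⇒ VsssSs ⇒ VssssSs ⇒ ussssSs ⇒ ussssVSss ⇒ ussssVsSss ⇒ ussssVssSss ⇒ ussssussSss ⇒ ussssussVSsss ⇒ ussssussuSsss ⇒ ussssussuuuusss

S ⇒ VSs   [S → V S s]
VSs ⇒ VsSs   [V → V s]
VsSs ⇒ VssSs   [V → V s]
VssSs ⇒ VsssSs   [V → V s]
VsssSs ⇒ VssssSs   [V → V s]
VssssSs ⇒ ussssSs   [V → u]
ussssSs ⇒ ussssVSss   [S → V S s]
ussssVSss ⇒ ussssVsSss   [V → V s]
ussssVsSss ⇒ ussssVssSss   [V → V s]
ussssVssSss ⇒ ussssussSss   [V → u]
ussssussSss ⇒ ussssussVSsss   [S → V S s]
ussssussVSsss ⇒ ussssussuSsss   [V → u]
ussssussuSsss ⇒ ussssussuuuusss   [S → u u u]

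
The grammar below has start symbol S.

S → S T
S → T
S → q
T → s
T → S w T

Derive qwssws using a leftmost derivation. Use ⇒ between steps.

S ⇒ T ⇒ SwT ⇒ STwT ⇒ TTwT ⇒ SwTTwT ⇒ qwTTwT ⇒ qwsTwT ⇒ qwsswT ⇒ qwssws

S ⇒ T   [S → T]
T ⇒ SwT   [T → S w T]
SwT ⇒ STwT   [S → S T]
STwT ⇒ TTwT   [S → T]
TTwT ⇒ SwTTwT   [T → S w T]
SwTTwT ⇒ qwTTwT   [S → q]
qwTTwT ⇒ qwsTwT   [T → s]
qwsTwT ⇒ qwsswT   [T → s]
qwsswT ⇒ qwssws   [T → s]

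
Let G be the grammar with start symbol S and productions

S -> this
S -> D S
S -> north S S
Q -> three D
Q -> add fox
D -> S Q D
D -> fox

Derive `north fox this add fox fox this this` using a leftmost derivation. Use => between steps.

S => north S S => north D S S => north S Q D S S => north D S Q D S S => north fox S Q D S S => north fox this Q D S S => north fox this add fox D S S => north fox this add fox fox S S => north fox this add fox fox this S => north fox this add fox fox this this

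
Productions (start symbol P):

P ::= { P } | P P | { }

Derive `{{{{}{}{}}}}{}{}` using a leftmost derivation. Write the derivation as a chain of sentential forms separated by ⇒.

P ⇒ PP   [P ::= P P]
PP ⇒ PPP   [P ::= P P]
PPP ⇒ {P}PP   [P ::= { P }]
{P}PP ⇒ {{P}}PP   [P ::= { P }]
{{P}}PP ⇒ {{{P}}}PP   [P ::= { P }]
{{{P}}}PP ⇒ {{{PP}}}PP   [P ::= P P]
{{{PP}}}PP ⇒ {{{PPP}}}PP   [P ::= P P]
{{{PPP}}}PP ⇒ {{{{}PP}}}PP   [P ::= { }]
{{{{}PP}}}PP ⇒ {{{{}{}P}}}PP   [P ::= { }]
{{{{}{}P}}}PP ⇒ {{{{}{}{}}}}PP   [P ::= { }]
{{{{}{}{}}}}PP ⇒ {{{{}{}{}}}}{}P   [P ::= { }]
{{{{}{}{}}}}{}P ⇒ {{{{}{}{}}}}{}{}   [P ::= { }]

P⇒PP⇒PPP⇒{P}PP⇒{{P}}PP⇒{{{P}}}PP⇒{{{PP}}}PP⇒{{{PPP}}}PP⇒{{{{}PP}}}PP⇒{{{{}{}P}}}PP⇒{{{{}{}{}}}}PP⇒{{{{}{}{}}}}{}P⇒{{{{}{}{}}}}{}{}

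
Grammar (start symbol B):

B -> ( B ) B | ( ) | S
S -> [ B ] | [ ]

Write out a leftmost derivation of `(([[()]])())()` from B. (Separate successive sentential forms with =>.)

B => (B)B => ((B)B)B => ((S)B)B => (([B])B)B => (([S])B)B => (([[B]])B)B => (([[()]])B)B => (([[()]])())B => (([[()]])())()

B => (B)B   [B -> ( B ) B]
(B)B => ((B)B)B   [B -> ( B ) B]
((B)B)B => ((S)B)B   [B -> S]
((S)B)B => (([B])B)B   [S -> [ B ]]
(([B])B)B => (([S])B)B   [B -> S]
(([S])B)B => (([[B]])B)B   [S -> [ B ]]
(([[B]])B)B => (([[()]])B)B   [B -> ( )]
(([[()]])B)B => (([[()]])())B   [B -> ( )]
(([[()]])())B => (([[()]])())()   [B -> ( )]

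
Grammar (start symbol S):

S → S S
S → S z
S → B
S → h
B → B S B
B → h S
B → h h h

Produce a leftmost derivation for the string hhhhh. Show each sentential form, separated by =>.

S => B => BSB => hSSB => hhSB => hhhB => hhhhS => hhhhh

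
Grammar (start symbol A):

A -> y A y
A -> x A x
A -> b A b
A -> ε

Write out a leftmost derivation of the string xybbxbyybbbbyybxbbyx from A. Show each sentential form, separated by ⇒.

A ⇒ xAx ⇒ xyAyx ⇒ xybAbyx ⇒ xybbAbbyx ⇒ xybbxAxbbyx ⇒ xybbxbAbxbbyx ⇒ xybbxbyAybxbbyx ⇒ xybbxbyyAyybxbbyx ⇒ xybbxbyybAbyybxbbyx ⇒ xybbxbyybbAbbyybxbbyx ⇒ xybbxbyybbbbyybxbbyx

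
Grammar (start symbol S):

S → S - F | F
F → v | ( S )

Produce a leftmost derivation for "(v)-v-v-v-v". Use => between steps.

S => S-F   [S → S - F]
S-F => S-F-F   [S → S - F]
S-F-F => S-F-F-F   [S → S - F]
S-F-F-F => S-F-F-F-F   [S → S - F]
S-F-F-F-F => F-F-F-F-F   [S → F]
F-F-F-F-F => (S)-F-F-F-F   [F → ( S )]
(S)-F-F-F-F => (F)-F-F-F-F   [S → F]
(F)-F-F-F-F => (v)-F-F-F-F   [F → v]
(v)-F-F-F-F => (v)-v-F-F-F   [F → v]
(v)-v-F-F-F => (v)-v-v-F-F   [F → v]
(v)-v-v-F-F => (v)-v-v-v-F   [F → v]
(v)-v-v-v-F => (v)-v-v-v-v   [F → v]

S => S-F => S-F-F => S-F-F-F => S-F-F-F-F => F-F-F-F-F => (S)-F-F-F-F => (F)-F-F-F-F => (v)-F-F-F-F => (v)-v-F-F-F => (v)-v-v-F-F => (v)-v-v-v-F => (v)-v-v-v-v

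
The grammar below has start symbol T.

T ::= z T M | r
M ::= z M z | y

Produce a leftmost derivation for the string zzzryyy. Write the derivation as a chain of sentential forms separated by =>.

T => zTM   [T ::= z T M]
zTM => zzTMM   [T ::= z T M]
zzTMM => zzzTMMM   [T ::= z T M]
zzzTMMM => zzzrMMM   [T ::= r]
zzzrMMM => zzzryMM   [M ::= y]
zzzryMM => zzzryyM   [M ::= y]
zzzryyM => zzzryyy   [M ::= y]

T => zTM => zzTMM => zzzTMMM => zzzrMMM => zzzryMM => zzzryyM => zzzryyy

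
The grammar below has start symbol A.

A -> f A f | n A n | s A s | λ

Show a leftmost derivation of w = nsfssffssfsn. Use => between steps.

A => nAn => nsAsn => nsfAfsn => nsfsAsfsn => nsfssAssfsn => nsfssfAfssfsn => nsfssffssfsn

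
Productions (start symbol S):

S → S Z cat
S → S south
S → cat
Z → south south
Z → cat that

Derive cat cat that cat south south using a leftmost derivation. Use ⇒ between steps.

S ⇒ S south ⇒ S south south ⇒ S Z cat south south ⇒ cat Z cat south south ⇒ cat cat that cat south south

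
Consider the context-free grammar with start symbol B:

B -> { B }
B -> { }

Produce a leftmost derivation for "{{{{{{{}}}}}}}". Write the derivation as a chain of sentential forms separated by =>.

B => {B} => {{B}} => {{{B}}} => {{{{B}}}} => {{{{{B}}}}} => {{{{{{B}}}}}} => {{{{{{{}}}}}}}

B => {B}   [B -> { B }]
{B} => {{B}}   [B -> { B }]
{{B}} => {{{B}}}   [B -> { B }]
{{{B}}} => {{{{B}}}}   [B -> { B }]
{{{{B}}}} => {{{{{B}}}}}   [B -> { B }]
{{{{{B}}}}} => {{{{{{B}}}}}}   [B -> { B }]
{{{{{{B}}}}}} => {{{{{{{}}}}}}}   [B -> { }]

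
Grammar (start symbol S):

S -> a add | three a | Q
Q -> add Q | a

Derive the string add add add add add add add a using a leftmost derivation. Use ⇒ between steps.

S ⇒ Q   [S -> Q]
Q ⇒ add Q   [Q -> add Q]
add Q ⇒ add add Q   [Q -> add Q]
add add Q ⇒ add add add Q   [Q -> add Q]
add add add Q ⇒ add add add add Q   [Q -> add Q]
add add add add Q ⇒ add add add add add Q   [Q -> add Q]
add add add add add Q ⇒ add add add add add add Q   [Q -> add Q]
add add add add add add Q ⇒ add add add add add add add Q   [Q -> add Q]
add add add add add add add Q ⇒ add add add add add add add a   [Q -> a]

S ⇒ Q ⇒ add Q ⇒ add add Q ⇒ add add add Q ⇒ add add add add Q ⇒ add add add add add Q ⇒ add add add add add add Q ⇒ add add add add add add add Q ⇒ add add add add add add add a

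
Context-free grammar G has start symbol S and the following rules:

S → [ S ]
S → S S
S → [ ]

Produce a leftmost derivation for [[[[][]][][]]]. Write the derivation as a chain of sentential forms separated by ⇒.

S ⇒ [S] ⇒ [[S]] ⇒ [[SS]] ⇒ [[SSS]] ⇒ [[[S]SS]] ⇒ [[[SS]SS]] ⇒ [[[[]S]SS]] ⇒ [[[[][]]SS]] ⇒ [[[[][]][]S]] ⇒ [[[[][]][][]]]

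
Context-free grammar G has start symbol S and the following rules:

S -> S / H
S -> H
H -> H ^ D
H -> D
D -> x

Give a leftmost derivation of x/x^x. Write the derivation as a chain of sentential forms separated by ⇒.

S ⇒ S/H ⇒ H/H ⇒ D/H ⇒ x/H ⇒ x/H^D ⇒ x/D^D ⇒ x/x^D ⇒ x/x^x

S ⇒ S/H   [S -> S / H]
S/H ⇒ H/H   [S -> H]
H/H ⇒ D/H   [H -> D]
D/H ⇒ x/H   [D -> x]
x/H ⇒ x/H^D   [H -> H ^ D]
x/H^D ⇒ x/D^D   [H -> D]
x/D^D ⇒ x/x^D   [D -> x]
x/x^D ⇒ x/x^x   [D -> x]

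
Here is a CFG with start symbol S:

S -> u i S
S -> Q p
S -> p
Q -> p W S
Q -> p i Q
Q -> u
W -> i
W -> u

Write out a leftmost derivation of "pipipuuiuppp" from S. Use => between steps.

S=>Qp=>pWSp=>piSp=>piQpp=>pipiQpp=>pipipWSpp=>pipipuSpp=>pipipuuiSpp=>pipipuuiQppp=>pipipuuiuppp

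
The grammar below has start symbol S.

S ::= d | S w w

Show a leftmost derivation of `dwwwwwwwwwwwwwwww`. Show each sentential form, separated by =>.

S=>Sww=>Swwww=>Swwwwww=>Swwwwwwww=>Swwwwwwwwww=>Swwwwwwwwwwww=>Swwwwwwwwwwwwww=>Swwwwwwwwwwwwwwww=>dwwwwwwwwwwwwwwww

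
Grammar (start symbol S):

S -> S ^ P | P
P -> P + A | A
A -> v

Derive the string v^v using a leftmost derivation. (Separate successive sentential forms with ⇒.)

S ⇒ S^P   [S -> S ^ P]
S^P ⇒ P^P   [S -> P]
P^P ⇒ A^P   [P -> A]
A^P ⇒ v^P   [A -> v]
v^P ⇒ v^A   [P -> A]
v^A ⇒ v^v   [A -> v]

S ⇒ S^P ⇒ P^P ⇒ A^P ⇒ v^P ⇒ v^A ⇒ v^v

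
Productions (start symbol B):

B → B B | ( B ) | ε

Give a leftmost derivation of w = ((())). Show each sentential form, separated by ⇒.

B⇒BB⇒(B)B⇒(BB)B⇒((B)B)B⇒((BB)B)B⇒(((B)B)B)B⇒((()B)B)B⇒((())B)B⇒((()))B⇒((()))

B ⇒ BB   [B → B B]
BB ⇒ (B)B   [B → ( B )]
(B)B ⇒ (BB)B   [B → B B]
(BB)B ⇒ ((B)B)B   [B → ( B )]
((B)B)B ⇒ ((BB)B)B   [B → B B]
((BB)B)B ⇒ (((B)B)B)B   [B → ( B )]
(((B)B)B)B ⇒ ((()B)B)B   [B → ε]
((()B)B)B ⇒ ((())B)B   [B → ε]
((())B)B ⇒ ((()))B   [B → ε]
((()))B ⇒ ((()))   [B → ε]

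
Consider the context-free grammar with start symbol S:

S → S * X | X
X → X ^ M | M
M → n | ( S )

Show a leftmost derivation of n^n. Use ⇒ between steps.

S ⇒ X   [S → X]
X ⇒ X^M   [X → X ^ M]
X^M ⇒ M^M   [X → M]
M^M ⇒ n^M   [M → n]
n^M ⇒ n^n   [M → n]

S⇒X⇒X^M⇒M^M⇒n^M⇒n^n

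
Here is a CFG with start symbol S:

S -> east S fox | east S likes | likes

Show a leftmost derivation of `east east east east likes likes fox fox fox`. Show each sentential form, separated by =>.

S => east S fox   [S -> east S fox]
east S fox => east east S fox fox   [S -> east S fox]
east east S fox fox => east east east S fox fox fox   [S -> east S fox]
east east east S fox fox fox => east east east east S likes fox fox fox   [S -> east S likes]
east east east east S likes fox fox fox => east east east east likes likes fox fox fox   [S -> likes]

S => east S fox => east east S fox fox => east east east S fox fox fox => east east east east S likes fox fox fox => east east east east likes likes fox fox fox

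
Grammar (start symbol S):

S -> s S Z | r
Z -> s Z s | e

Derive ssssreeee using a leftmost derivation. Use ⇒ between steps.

S ⇒ sSZ   [S -> s S Z]
sSZ ⇒ ssSZZ   [S -> s S Z]
ssSZZ ⇒ sssSZZZ   [S -> s S Z]
sssSZZZ ⇒ ssssSZZZZ   [S -> s S Z]
ssssSZZZZ ⇒ ssssrZZZZ   [S -> r]
ssssrZZZZ ⇒ ssssreZZZ   [Z -> e]
ssssreZZZ ⇒ ssssreeZZ   [Z -> e]
ssssreeZZ ⇒ ssssreeeZ   [Z -> e]
ssssreeeZ ⇒ ssssreeee   [Z -> e]

S ⇒ sSZ ⇒ ssSZZ ⇒ sssSZZZ ⇒ ssssSZZZZ ⇒ ssssrZZZZ ⇒ ssssreZZZ ⇒ ssssreeZZ ⇒ ssssreeeZ ⇒ ssssreeee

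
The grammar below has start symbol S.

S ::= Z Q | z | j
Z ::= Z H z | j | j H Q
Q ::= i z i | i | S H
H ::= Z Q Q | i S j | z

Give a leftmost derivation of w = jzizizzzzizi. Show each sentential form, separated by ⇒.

S ⇒ ZQ ⇒ ZHzQ ⇒ ZHzHzQ ⇒ jHQHzHzQ ⇒ jzQHzHzQ ⇒ jziziHzHzQ ⇒ jzizizzHzQ ⇒ jzizizzzzQ ⇒ jzizizzzzizi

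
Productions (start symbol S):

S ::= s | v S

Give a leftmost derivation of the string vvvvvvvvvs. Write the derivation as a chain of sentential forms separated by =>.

S => vS   [S ::= v S]
vS => vvS   [S ::= v S]
vvS => vvvS   [S ::= v S]
vvvS => vvvvS   [S ::= v S]
vvvvS => vvvvvS   [S ::= v S]
vvvvvS => vvvvvvS   [S ::= v S]
vvvvvvS => vvvvvvvS   [S ::= v S]
vvvvvvvS => vvvvvvvvS   [S ::= v S]
vvvvvvvvS => vvvvvvvvvS   [S ::= v S]
vvvvvvvvvS => vvvvvvvvvs   [S ::= s]

S => vS => vvS => vvvS => vvvvS => vvvvvS => vvvvvvS => vvvvvvvS => vvvvvvvvS => vvvvvvvvvS => vvvvvvvvvs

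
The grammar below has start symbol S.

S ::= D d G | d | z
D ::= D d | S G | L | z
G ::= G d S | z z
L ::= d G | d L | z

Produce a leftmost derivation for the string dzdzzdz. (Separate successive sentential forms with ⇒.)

S ⇒ DdG ⇒ LdG ⇒ dLdG ⇒ dzdG ⇒ dzdGdS ⇒ dzdzzdS ⇒ dzdzzdz

S ⇒ DdG   [S ::= D d G]
DdG ⇒ LdG   [D ::= L]
LdG ⇒ dLdG   [L ::= d L]
dLdG ⇒ dzdG   [L ::= z]
dzdG ⇒ dzdGdS   [G ::= G d S]
dzdGdS ⇒ dzdzzdS   [G ::= z z]
dzdzzdS ⇒ dzdzzdz   [S ::= z]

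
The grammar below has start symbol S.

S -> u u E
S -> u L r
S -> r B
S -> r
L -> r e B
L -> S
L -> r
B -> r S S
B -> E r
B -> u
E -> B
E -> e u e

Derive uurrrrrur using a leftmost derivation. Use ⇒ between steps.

S⇒uuE⇒uuB⇒uurSS⇒uurrBS⇒uurrrSSS⇒uurrrrSS⇒uurrrrrBS⇒uurrrrruS⇒uurrrrrur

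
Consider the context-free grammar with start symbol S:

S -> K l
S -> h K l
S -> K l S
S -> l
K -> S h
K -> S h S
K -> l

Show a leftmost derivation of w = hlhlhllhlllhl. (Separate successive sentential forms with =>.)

S=>hKl=>hShl=>hKlShl=>hShSlShl=>hKlShSlShl=>hShlShSlShl=>hKlhlShSlShl=>hShlhlShSlShl=>hlhlhlShSlShl=>hlhlhllhSlShl=>hlhlhllhllShl=>hlhlhllhlllhl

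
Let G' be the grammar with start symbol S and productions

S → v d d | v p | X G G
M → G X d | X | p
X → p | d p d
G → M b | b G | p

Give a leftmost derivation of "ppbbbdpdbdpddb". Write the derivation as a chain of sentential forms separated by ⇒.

S ⇒ XGG   [S → X G G]
XGG ⇒ pGG   [X → p]
pGG ⇒ pMbG   [G → M b]
pMbG ⇒ ppbG   [M → p]
ppbG ⇒ ppbMb   [G → M b]
ppbMb ⇒ ppbGXdb   [M → G X d]
ppbGXdb ⇒ ppbbGXdb   [G → b G]
ppbbGXdb ⇒ ppbbbGXdb   [G → b G]
ppbbbGXdb ⇒ ppbbbMbXdb   [G → M b]
ppbbbMbXdb ⇒ ppbbbXbXdb   [M → X]
ppbbbXbXdb ⇒ ppbbbdpdbXdb   [X → d p d]
ppbbbdpdbXdb ⇒ ppbbbdpdbdpddb   [X → d p d]

S ⇒ XGG ⇒ pGG ⇒ pMbG ⇒ ppbG ⇒ ppbMb ⇒ ppbGXdb ⇒ ppbbGXdb ⇒ ppbbbGXdb ⇒ ppbbbMbXdb ⇒ ppbbbXbXdb ⇒ ppbbbdpdbXdb ⇒ ppbbbdpdbdpddb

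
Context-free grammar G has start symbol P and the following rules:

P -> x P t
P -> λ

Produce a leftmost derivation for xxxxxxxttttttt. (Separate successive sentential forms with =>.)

P=>xPt=>xxPtt=>xxxPttt=>xxxxPtttt=>xxxxxPttttt=>xxxxxxPtttttt=>xxxxxxxPttttttt=>xxxxxxxttttttt

P => xPt   [P -> x P t]
xPt => xxPtt   [P -> x P t]
xxPtt => xxxPttt   [P -> x P t]
xxxPttt => xxxxPtttt   [P -> x P t]
xxxxPtttt => xxxxxPttttt   [P -> x P t]
xxxxxPttttt => xxxxxxPtttttt   [P -> x P t]
xxxxxxPtttttt => xxxxxxxPttttttt   [P -> x P t]
xxxxxxxPttttttt => xxxxxxxttttttt   [P -> λ]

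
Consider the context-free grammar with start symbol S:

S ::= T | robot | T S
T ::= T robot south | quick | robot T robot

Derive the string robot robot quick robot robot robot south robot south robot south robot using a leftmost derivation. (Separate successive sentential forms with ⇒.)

S ⇒ T S   [S ::= T S]
T S ⇒ T robot south S   [T ::= T robot south]
T robot south S ⇒ T robot south robot south S   [T ::= T robot south]
T robot south robot south S ⇒ T robot south robot south robot south S   [T ::= T robot south]
T robot south robot south robot south S ⇒ robot T robot robot south robot south robot south S   [T ::= robot T robot]
robot T robot robot south robot south robot south S ⇒ robot robot T robot robot robot south robot south robot south S   [T ::= robot T robot]
robot robot T robot robot robot south robot south robot south S ⇒ robot robot quick robot robot robot south robot south robot south S   [T ::= quick]
robot robot quick robot robot robot south robot south robot south S ⇒ robot robot quick robot robot robot south robot south robot south robot   [S ::= robot]

S ⇒ T S ⇒ T robot south S ⇒ T robot south robot south S ⇒ T robot south robot south robot south S ⇒ robot T robot robot south robot south robot south S ⇒ robot robot T robot robot robot south robot south robot south S ⇒ robot robot quick robot robot robot south robot south robot south S ⇒ robot robot quick robot robot robot south robot south robot south robot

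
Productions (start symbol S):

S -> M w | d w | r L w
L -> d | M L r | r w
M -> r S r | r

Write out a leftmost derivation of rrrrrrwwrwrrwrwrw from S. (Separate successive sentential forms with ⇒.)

S ⇒ Mw   [S -> M w]
Mw ⇒ rSrw   [M -> r S r]
rSrw ⇒ rrLwrw   [S -> r L w]
rrLwrw ⇒ rrMLrwrw   [L -> M L r]
rrMLrwrw ⇒ rrrSrLrwrw   [M -> r S r]
rrrSrLrwrw ⇒ rrrMwrLrwrw   [S -> M w]
rrrMwrLrwrw ⇒ rrrrSrwrLrwrw   [M -> r S r]
rrrrSrwrLrwrw ⇒ rrrrrLwrwrLrwrw   [S -> r L w]
rrrrrLwrwrLrwrw ⇒ rrrrrrwwrwrLrwrw   [L -> r w]
rrrrrrwwrwrLrwrw ⇒ rrrrrrwwrwrrwrwrw   [L -> r w]

S⇒Mw⇒rSrw⇒rrLwrw⇒rrMLrwrw⇒rrrSrLrwrw⇒rrrMwrLrwrw⇒rrrrSrwrLrwrw⇒rrrrrLwrwrLrwrw⇒rrrrrrwwrwrLrwrw⇒rrrrrrwwrwrrwrwrw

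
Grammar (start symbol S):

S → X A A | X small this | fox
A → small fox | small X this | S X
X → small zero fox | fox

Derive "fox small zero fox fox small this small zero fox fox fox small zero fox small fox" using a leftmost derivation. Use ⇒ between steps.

S ⇒ X A A   [S → X A A]
X A A ⇒ fox A A   [X → fox]
fox A A ⇒ fox S X A   [A → S X]
fox S X A ⇒ fox X A A X A   [S → X A A]
fox X A A X A ⇒ fox small zero fox A A X A   [X → small zero fox]
fox small zero fox A A X A ⇒ fox small zero fox S X A X A   [A → S X]
fox small zero fox S X A X A ⇒ fox small zero fox X small this X A X A   [S → X small this]
fox small zero fox X small this X A X A ⇒ fox small zero fox fox small this X A X A   [X → fox]
fox small zero fox fox small this X A X A ⇒ fox small zero fox fox small this small zero fox A X A   [X → small zero fox]
fox small zero fox fox small this small zero fox A X A ⇒ fox small zero fox fox small this small zero fox S X X A   [A → S X]
fox small zero fox fox small this small zero fox S X X A ⇒ fox small zero fox fox small this small zero fox fox X X A   [S → fox]
fox small zero fox fox small this small zero fox fox X X A ⇒ fox small zero fox fox small this small zero fox fox fox X A   [X → fox]
fox small zero fox fox small this small zero fox fox fox X A ⇒ fox small zero fox fox small this small zero fox fox fox small zero fox A   [X → small zero fox]
fox small zero fox fox small this small zero fox fox fox small zero fox A ⇒ fox small zero fox fox small this small zero fox fox fox small zero fox small fox   [A → small fox]

S ⇒ X A A ⇒ fox A A ⇒ fox S X A ⇒ fox X A A X A ⇒ fox small zero fox A A X A ⇒ fox small zero fox S X A X A ⇒ fox small zero fox X small this X A X A ⇒ fox small zero fox fox small this X A X A ⇒ fox small zero fox fox small this small zero fox A X A ⇒ fox small zero fox fox small this small zero fox S X X A ⇒ fox small zero fox fox small this small zero fox fox X X A ⇒ fox small zero fox fox small this small zero fox fox fox X A ⇒ fox small zero fox fox small this small zero fox fox fox small zero fox A ⇒ fox small zero fox fox small this small zero fox fox fox small zero fox small fox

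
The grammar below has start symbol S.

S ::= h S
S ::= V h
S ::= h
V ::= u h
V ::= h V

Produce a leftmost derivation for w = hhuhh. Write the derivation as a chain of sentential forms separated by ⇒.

S ⇒ hS ⇒ hhS ⇒ hhVh ⇒ hhuhh

S ⇒ hS   [S ::= h S]
hS ⇒ hhS   [S ::= h S]
hhS ⇒ hhVh   [S ::= V h]
hhVh ⇒ hhuhh   [V ::= u h]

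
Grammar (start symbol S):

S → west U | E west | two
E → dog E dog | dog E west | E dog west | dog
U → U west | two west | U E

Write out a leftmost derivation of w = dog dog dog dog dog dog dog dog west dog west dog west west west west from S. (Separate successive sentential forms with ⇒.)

S ⇒ E west   [S → E west]
E west ⇒ dog E west west   [E → dog E west]
dog E west west ⇒ dog dog E west west west   [E → dog E west]
dog dog E west west west ⇒ dog dog dog E west west west west   [E → dog E west]
dog dog dog E west west west west ⇒ dog dog dog dog E dog west west west west   [E → dog E dog]
dog dog dog dog E dog west west west west ⇒ dog dog dog dog dog E west dog west west west west   [E → dog E west]
dog dog dog dog dog E west dog west west west west ⇒ dog dog dog dog dog dog E dog west dog west west west west   [E → dog E dog]
dog dog dog dog dog dog E dog west dog west west west west ⇒ dog dog dog dog dog dog dog E west dog west dog west west west west   [E → dog E west]
dog dog dog dog dog dog dog E west dog west dog west west west west ⇒ dog dog dog dog dog dog dog dog west dog west dog west west west west   [E → dog]

S ⇒ E west ⇒ dog E west west ⇒ dog dog E west west west ⇒ dog dog dog E west west west west ⇒ dog dog dog dog E dog west west west west ⇒ dog dog dog dog dog E west dog west west west west ⇒ dog dog dog dog dog dog E dog west dog west west west west ⇒ dog dog dog dog dog dog dog E west dog west dog west west west west ⇒ dog dog dog dog dog dog dog dog west dog west dog west west west west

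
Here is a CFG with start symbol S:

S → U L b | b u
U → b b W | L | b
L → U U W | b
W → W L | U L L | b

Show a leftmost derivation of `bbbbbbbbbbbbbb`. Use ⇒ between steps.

S ⇒ ULb ⇒ bbWLb ⇒ bbWLLb ⇒ bbULLLLb ⇒ bbbbWLLLLb ⇒ bbbbULLLLLLb ⇒ bbbbbbWLLLLLLb ⇒ bbbbbbbLLLLLLb ⇒ bbbbbbbbLLLLLb ⇒ bbbbbbbbbLLLLb ⇒ bbbbbbbbbbLLLb ⇒ bbbbbbbbbbbLLb ⇒ bbbbbbbbbbbbLb ⇒ bbbbbbbbbbbbbb

S ⇒ ULb   [S → U L b]
ULb ⇒ bbWLb   [U → b b W]
bbWLb ⇒ bbWLLb   [W → W L]
bbWLLb ⇒ bbULLLLb   [W → U L L]
bbULLLLb ⇒ bbbbWLLLLb   [U → b b W]
bbbbWLLLLb ⇒ bbbbULLLLLLb   [W → U L L]
bbbbULLLLLLb ⇒ bbbbbbWLLLLLLb   [U → b b W]
bbbbbbWLLLLLLb ⇒ bbbbbbbLLLLLLb   [W → b]
bbbbbbbLLLLLLb ⇒ bbbbbbbbLLLLLb   [L → b]
bbbbbbbbLLLLLb ⇒ bbbbbbbbbLLLLb   [L → b]
bbbbbbbbbLLLLb ⇒ bbbbbbbbbbLLLb   [L → b]
bbbbbbbbbbLLLb ⇒ bbbbbbbbbbbLLb   [L → b]
bbbbbbbbbbbLLb ⇒ bbbbbbbbbbbbLb   [L → b]
bbbbbbbbbbbbLb ⇒ bbbbbbbbbbbbbb   [L → b]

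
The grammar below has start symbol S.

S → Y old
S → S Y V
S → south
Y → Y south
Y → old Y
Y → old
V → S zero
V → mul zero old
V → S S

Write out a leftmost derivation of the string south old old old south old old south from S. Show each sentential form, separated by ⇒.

S ⇒ S Y V ⇒ south Y V ⇒ south Y south V ⇒ south old Y south V ⇒ south old old Y south V ⇒ south old old old south V ⇒ south old old old south S S ⇒ south old old old south Y old S ⇒ south old old old south old old S ⇒ south old old old south old old south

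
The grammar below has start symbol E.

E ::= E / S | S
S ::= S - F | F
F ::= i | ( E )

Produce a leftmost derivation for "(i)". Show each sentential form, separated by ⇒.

E ⇒ S ⇒ F ⇒ (E) ⇒ (S) ⇒ (F) ⇒ (i)

E ⇒ S   [E ::= S]
S ⇒ F   [S ::= F]
F ⇒ (E)   [F ::= ( E )]
(E) ⇒ (S)   [E ::= S]
(S) ⇒ (F)   [S ::= F]
(F) ⇒ (i)   [F ::= i]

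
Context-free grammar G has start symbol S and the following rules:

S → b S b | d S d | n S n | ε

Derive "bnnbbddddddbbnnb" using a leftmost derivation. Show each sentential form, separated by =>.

S => bSb => bnSnb => bnnSnnb => bnnbSbnnb => bnnbbSbbnnb => bnnbbdSdbbnnb => bnnbbddSddbbnnb => bnnbbdddSdddbbnnb => bnnbbddddddbbnnb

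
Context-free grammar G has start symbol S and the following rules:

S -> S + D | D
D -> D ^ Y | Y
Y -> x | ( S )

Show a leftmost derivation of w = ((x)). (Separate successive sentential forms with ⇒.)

S ⇒ D   [S -> D]
D ⇒ Y   [D -> Y]
Y ⇒ (S)   [Y -> ( S )]
(S) ⇒ (D)   [S -> D]
(D) ⇒ (Y)   [D -> Y]
(Y) ⇒ ((S))   [Y -> ( S )]
((S)) ⇒ ((D))   [S -> D]
((D)) ⇒ ((Y))   [D -> Y]
((Y)) ⇒ ((x))   [Y -> x]

S⇒D⇒Y⇒(S)⇒(D)⇒(Y)⇒((S))⇒((D))⇒((Y))⇒((x))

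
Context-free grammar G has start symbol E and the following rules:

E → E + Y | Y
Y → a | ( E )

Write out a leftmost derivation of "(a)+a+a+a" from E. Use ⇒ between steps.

E ⇒ E+Y ⇒ E+Y+Y ⇒ E+Y+Y+Y ⇒ Y+Y+Y+Y ⇒ (E)+Y+Y+Y ⇒ (Y)+Y+Y+Y ⇒ (a)+Y+Y+Y ⇒ (a)+a+Y+Y ⇒ (a)+a+a+Y ⇒ (a)+a+a+a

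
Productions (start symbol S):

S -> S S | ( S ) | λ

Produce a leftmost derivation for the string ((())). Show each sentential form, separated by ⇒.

S ⇒ SS ⇒ (S)S ⇒ (SS)S ⇒ (SSS)S ⇒ ((S)SS)S ⇒ (((S))SS)S ⇒ ((())SS)S ⇒ ((())S)S ⇒ ((()))S ⇒ ((()))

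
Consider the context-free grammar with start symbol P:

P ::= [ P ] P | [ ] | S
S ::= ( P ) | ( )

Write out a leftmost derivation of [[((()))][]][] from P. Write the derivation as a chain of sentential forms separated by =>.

P => [P]P   [P ::= [ P ] P]
[P]P => [[P]P]P   [P ::= [ P ] P]
[[P]P]P => [[S]P]P   [P ::= S]
[[S]P]P => [[(P)]P]P   [S ::= ( P )]
[[(P)]P]P => [[(S)]P]P   [P ::= S]
[[(S)]P]P => [[((P))]P]P   [S ::= ( P )]
[[((P))]P]P => [[((S))]P]P   [P ::= S]
[[((S))]P]P => [[((()))]P]P   [S ::= ( )]
[[((()))]P]P => [[((()))][]]P   [P ::= [ ]]
[[((()))][]]P => [[((()))][]][]   [P ::= [ ]]

P=>[P]P=>[[P]P]P=>[[S]P]P=>[[(P)]P]P=>[[(S)]P]P=>[[((P))]P]P=>[[((S))]P]P=>[[((()))]P]P=>[[((()))][]]P=>[[((()))][]][]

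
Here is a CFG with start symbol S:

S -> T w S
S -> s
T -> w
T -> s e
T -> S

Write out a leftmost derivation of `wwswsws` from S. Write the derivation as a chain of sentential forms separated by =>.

S => TwS => wwS => wwTwS => wwSwS => wwTwSwS => wwSwSwS => wwswSwS => wwswswS => wwswsws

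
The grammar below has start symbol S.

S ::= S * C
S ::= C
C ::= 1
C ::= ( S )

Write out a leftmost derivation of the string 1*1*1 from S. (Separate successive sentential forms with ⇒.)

S ⇒ S*C ⇒ S*C*C ⇒ C*C*C ⇒ 1*C*C ⇒ 1*1*C ⇒ 1*1*1

S ⇒ S*C   [S ::= S * C]
S*C ⇒ S*C*C   [S ::= S * C]
S*C*C ⇒ C*C*C   [S ::= C]
C*C*C ⇒ 1*C*C   [C ::= 1]
1*C*C ⇒ 1*1*C   [C ::= 1]
1*1*C ⇒ 1*1*1   [C ::= 1]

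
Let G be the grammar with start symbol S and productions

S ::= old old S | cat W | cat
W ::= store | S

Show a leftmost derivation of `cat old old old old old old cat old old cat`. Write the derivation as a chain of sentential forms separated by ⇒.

S ⇒ cat W   [S ::= cat W]
cat W ⇒ cat S   [W ::= S]
cat S ⇒ cat old old S   [S ::= old old S]
cat old old S ⇒ cat old old old old S   [S ::= old old S]
cat old old old old S ⇒ cat old old old old old old S   [S ::= old old S]
cat old old old old old old S ⇒ cat old old old old old old cat W   [S ::= cat W]
cat old old old old old old cat W ⇒ cat old old old old old old cat S   [W ::= S]
cat old old old old old old cat S ⇒ cat old old old old old old cat old old S   [S ::= old old S]
cat old old old old old old cat old old S ⇒ cat old old old old old old cat old old cat   [S ::= cat]

S ⇒ cat W ⇒ cat S ⇒ cat old old S ⇒ cat old old old old S ⇒ cat old old old old old old S ⇒ cat old old old old old old cat W ⇒ cat old old old old old old cat S ⇒ cat old old old old old old cat old old S ⇒ cat old old old old old old cat old old cat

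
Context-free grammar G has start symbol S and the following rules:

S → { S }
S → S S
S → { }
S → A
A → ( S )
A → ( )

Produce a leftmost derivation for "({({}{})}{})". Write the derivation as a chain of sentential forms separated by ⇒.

S ⇒ A ⇒ (S) ⇒ (SS) ⇒ ({S}S) ⇒ ({A}S) ⇒ ({(S)}S) ⇒ ({(SS)}S) ⇒ ({({}S)}S) ⇒ ({({}{})}S) ⇒ ({({}{})}{})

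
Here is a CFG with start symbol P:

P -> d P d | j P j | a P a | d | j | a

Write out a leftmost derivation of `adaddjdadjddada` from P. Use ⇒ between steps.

P ⇒ aPa   [P -> a P a]
aPa ⇒ adPda   [P -> d P d]
adPda ⇒ adaPada   [P -> a P a]
adaPada ⇒ adadPdada   [P -> d P d]
adadPdada ⇒ adaddPddada   [P -> d P d]
adaddPddada ⇒ adaddjPjddada   [P -> j P j]
adaddjPjddada ⇒ adaddjdPdjddada   [P -> d P d]
adaddjdPdjddada ⇒ adaddjdadjddada   [P -> a]

P ⇒ aPa ⇒ adPda ⇒ adaPada ⇒ adadPdada ⇒ adaddPddada ⇒ adaddjPjddada ⇒ adaddjdPdjddada ⇒ adaddjdadjddada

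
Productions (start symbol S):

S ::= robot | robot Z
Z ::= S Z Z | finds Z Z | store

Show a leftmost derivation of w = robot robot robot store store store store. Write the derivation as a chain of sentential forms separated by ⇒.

S ⇒ robot Z ⇒ robot S Z Z ⇒ robot robot Z Z Z ⇒ robot robot S Z Z Z Z ⇒ robot robot robot Z Z Z Z ⇒ robot robot robot store Z Z Z ⇒ robot robot robot store store Z Z ⇒ robot robot robot store store store Z ⇒ robot robot robot store store store store

S ⇒ robot Z   [S ::= robot Z]
robot Z ⇒ robot S Z Z   [Z ::= S Z Z]
robot S Z Z ⇒ robot robot Z Z Z   [S ::= robot Z]
robot robot Z Z Z ⇒ robot robot S Z Z Z Z   [Z ::= S Z Z]
robot robot S Z Z Z Z ⇒ robot robot robot Z Z Z Z   [S ::= robot]
robot robot robot Z Z Z Z ⇒ robot robot robot store Z Z Z   [Z ::= store]
robot robot robot store Z Z Z ⇒ robot robot robot store store Z Z   [Z ::= store]
robot robot robot store store Z Z ⇒ robot robot robot store store store Z   [Z ::= store]
robot robot robot store store store Z ⇒ robot robot robot store store store store   [Z ::= store]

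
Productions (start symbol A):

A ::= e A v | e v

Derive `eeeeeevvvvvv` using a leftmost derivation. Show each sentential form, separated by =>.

A=>eAv=>eeAvv=>eeeAvvv=>eeeeAvvvv=>eeeeeAvvvvv=>eeeeeevvvvvv

A => eAv   [A ::= e A v]
eAv => eeAvv   [A ::= e A v]
eeAvv => eeeAvvv   [A ::= e A v]
eeeAvvv => eeeeAvvvv   [A ::= e A v]
eeeeAvvvv => eeeeeAvvvvv   [A ::= e A v]
eeeeeAvvvvv => eeeeeevvvvvv   [A ::= e v]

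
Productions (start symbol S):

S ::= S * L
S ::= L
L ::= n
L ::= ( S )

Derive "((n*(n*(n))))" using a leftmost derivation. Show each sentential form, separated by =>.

S => L   [S ::= L]
L => (S)   [L ::= ( S )]
(S) => (L)   [S ::= L]
(L) => ((S))   [L ::= ( S )]
((S)) => ((S*L))   [S ::= S * L]
((S*L)) => ((L*L))   [S ::= L]
((L*L)) => ((n*L))   [L ::= n]
((n*L)) => ((n*(S)))   [L ::= ( S )]
((n*(S))) => ((n*(S*L)))   [S ::= S * L]
((n*(S*L))) => ((n*(L*L)))   [S ::= L]
((n*(L*L))) => ((n*(n*L)))   [L ::= n]
((n*(n*L))) => ((n*(n*(S))))   [L ::= ( S )]
((n*(n*(S)))) => ((n*(n*(L))))   [S ::= L]
((n*(n*(L)))) => ((n*(n*(n))))   [L ::= n]

S => L => (S) => (L) => ((S)) => ((S*L)) => ((L*L)) => ((n*L)) => ((n*(S))) => ((n*(S*L))) => ((n*(L*L))) => ((n*(n*L))) => ((n*(n*(S)))) => ((n*(n*(L)))) => ((n*(n*(n))))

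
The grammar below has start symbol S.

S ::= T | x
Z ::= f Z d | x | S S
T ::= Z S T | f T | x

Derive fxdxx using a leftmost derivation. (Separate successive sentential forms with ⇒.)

S ⇒ T ⇒ ZST ⇒ fZdST ⇒ fxdST ⇒ fxdxT ⇒ fxdxx

S ⇒ T   [S ::= T]
T ⇒ ZST   [T ::= Z S T]
ZST ⇒ fZdST   [Z ::= f Z d]
fZdST ⇒ fxdST   [Z ::= x]
fxdST ⇒ fxdxT   [S ::= x]
fxdxT ⇒ fxdxx   [T ::= x]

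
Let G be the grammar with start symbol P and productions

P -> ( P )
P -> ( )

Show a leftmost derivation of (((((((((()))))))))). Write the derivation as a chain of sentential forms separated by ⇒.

P ⇒ (P) ⇒ ((P)) ⇒ (((P))) ⇒ ((((P)))) ⇒ (((((P))))) ⇒ ((((((P)))))) ⇒ (((((((P))))))) ⇒ ((((((((P)))))))) ⇒ (((((((((P))))))))) ⇒ (((((((((())))))))))

P ⇒ (P)   [P -> ( P )]
(P) ⇒ ((P))   [P -> ( P )]
((P)) ⇒ (((P)))   [P -> ( P )]
(((P))) ⇒ ((((P))))   [P -> ( P )]
((((P)))) ⇒ (((((P)))))   [P -> ( P )]
(((((P))))) ⇒ ((((((P))))))   [P -> ( P )]
((((((P)))))) ⇒ (((((((P)))))))   [P -> ( P )]
(((((((P))))))) ⇒ ((((((((P))))))))   [P -> ( P )]
((((((((P)))))))) ⇒ (((((((((P)))))))))   [P -> ( P )]
(((((((((P))))))))) ⇒ (((((((((())))))))))   [P -> ( )]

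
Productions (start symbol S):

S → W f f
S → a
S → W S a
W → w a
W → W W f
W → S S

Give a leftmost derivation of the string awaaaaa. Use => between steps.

S => WSa => SSSa => aSSa => aWSaSa => awaSaSa => awaaaSa => awaaaaa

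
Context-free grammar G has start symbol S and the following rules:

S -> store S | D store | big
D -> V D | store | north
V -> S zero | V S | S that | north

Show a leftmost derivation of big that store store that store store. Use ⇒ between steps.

S ⇒ D store ⇒ V D store ⇒ S that D store ⇒ big that D store ⇒ big that V D store ⇒ big that S that D store ⇒ big that D store that D store ⇒ big that store store that D store ⇒ big that store store that store store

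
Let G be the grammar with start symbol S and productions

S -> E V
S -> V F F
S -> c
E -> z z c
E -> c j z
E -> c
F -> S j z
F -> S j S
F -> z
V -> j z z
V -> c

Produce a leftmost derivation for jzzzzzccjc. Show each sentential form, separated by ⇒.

S ⇒ VFF   [S -> V F F]
VFF ⇒ jzzFF   [V -> j z z]
jzzFF ⇒ jzzzF   [F -> z]
jzzzF ⇒ jzzzSjS   [F -> S j S]
jzzzSjS ⇒ jzzzEVjS   [S -> E V]
jzzzEVjS ⇒ jzzzzzcVjS   [E -> z z c]
jzzzzzcVjS ⇒ jzzzzzccjS   [V -> c]
jzzzzzccjS ⇒ jzzzzzccjc   [S -> c]

S ⇒ VFF ⇒ jzzFF ⇒ jzzzF ⇒ jzzzSjS ⇒ jzzzEVjS ⇒ jzzzzzcVjS ⇒ jzzzzzccjS ⇒ jzzzzzccjc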